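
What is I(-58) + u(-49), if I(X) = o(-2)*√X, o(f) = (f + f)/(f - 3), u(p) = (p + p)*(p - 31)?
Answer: 7840 + 4*I*√58/5 ≈ 7840.0 + 6.0926*I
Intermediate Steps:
u(p) = 2*p*(-31 + p) (u(p) = (2*p)*(-31 + p) = 2*p*(-31 + p))
o(f) = 2*f/(-3 + f) (o(f) = (2*f)/(-3 + f) = 2*f/(-3 + f))
I(X) = 4*√X/5 (I(X) = (2*(-2)/(-3 - 2))*√X = (2*(-2)/(-5))*√X = (2*(-2)*(-⅕))*√X = 4*√X/5)
I(-58) + u(-49) = 4*√(-58)/5 + 2*(-49)*(-31 - 49) = 4*(I*√58)/5 + 2*(-49)*(-80) = 4*I*√58/5 + 7840 = 7840 + 4*I*√58/5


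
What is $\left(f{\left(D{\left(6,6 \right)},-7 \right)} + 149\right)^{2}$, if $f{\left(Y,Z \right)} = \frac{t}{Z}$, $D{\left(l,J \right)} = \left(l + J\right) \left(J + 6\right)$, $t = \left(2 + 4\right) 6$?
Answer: $\frac{1014049}{49} \approx 20695.0$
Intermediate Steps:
$t = 36$ ($t = 6 \cdot 6 = 36$)
$D{\left(l,J \right)} = \left(6 + J\right) \left(J + l\right)$ ($D{\left(l,J \right)} = \left(J + l\right) \left(6 + J\right) = \left(6 + J\right) \left(J + l\right)$)
$f{\left(Y,Z \right)} = \frac{36}{Z}$
$\left(f{\left(D{\left(6,6 \right)},-7 \right)} + 149\right)^{2} = \left(\frac{36}{-7} + 149\right)^{2} = \left(36 \left(- \frac{1}{7}\right) + 149\right)^{2} = \left(- \frac{36}{7} + 149\right)^{2} = \left(\frac{1007}{7}\right)^{2} = \frac{1014049}{49}$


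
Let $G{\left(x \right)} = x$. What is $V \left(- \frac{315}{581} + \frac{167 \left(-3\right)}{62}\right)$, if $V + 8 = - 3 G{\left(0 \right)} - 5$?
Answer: $\frac{576849}{5146} \approx 112.1$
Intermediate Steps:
$V = -13$ ($V = -8 - 5 = -13$)
$V \left(- \frac{315}{581} + \frac{167 \left(-3\right)}{62}\right) = - 13 \left(- \frac{315}{581} + \frac{167 \left(-3\right)}{62}\right) = - 13 \left(\left(-315\right) \frac{1}{581} - \frac{501}{62}\right) = - 13 \left(- \frac{45}{83} - \frac{501}{62}\right) = \left(-13\right) \left(- \frac{44373}{5146}\right) = \frac{576849}{5146}$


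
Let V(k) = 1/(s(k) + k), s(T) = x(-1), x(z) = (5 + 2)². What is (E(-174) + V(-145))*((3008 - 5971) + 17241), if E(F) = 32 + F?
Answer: -97325987/48 ≈ -2.0276e+6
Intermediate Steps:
x(z) = 49 (x(z) = 7² = 49)
s(T) = 49
V(k) = 1/(49 + k)
(E(-174) + V(-145))*((3008 - 5971) + 17241) = ((32 - 174) + 1/(49 - 145))*((3008 - 5971) + 17241) = (-142 + 1/(-96))*(-2963 + 17241) = (-142 - 1/96)*14278 = -13633/96*14278 = -97325987/48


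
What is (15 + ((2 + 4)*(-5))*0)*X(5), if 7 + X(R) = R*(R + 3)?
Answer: 495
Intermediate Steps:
X(R) = -7 + R*(3 + R) (X(R) = -7 + R*(R + 3) = -7 + R*(3 + R))
(15 + ((2 + 4)*(-5))*0)*X(5) = (15 + ((2 + 4)*(-5))*0)*(-7 + 5**2 + 3*5) = (15 + (6*(-5))*0)*(-7 + 25 + 15) = (15 - 30*0)*33 = (15 + 0)*33 = 15*33 = 495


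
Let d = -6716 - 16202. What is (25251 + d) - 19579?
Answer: -17246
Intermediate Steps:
d = -22918
(25251 + d) - 19579 = (25251 - 22918) - 19579 = 2333 - 19579 = -17246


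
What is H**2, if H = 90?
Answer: 8100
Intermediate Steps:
H**2 = 90**2 = 8100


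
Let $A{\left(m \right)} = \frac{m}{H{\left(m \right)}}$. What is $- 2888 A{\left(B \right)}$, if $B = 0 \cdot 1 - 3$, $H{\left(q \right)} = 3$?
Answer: $2888$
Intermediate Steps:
$B = -3$ ($B = 0 - 3 = -3$)
$A{\left(m \right)} = \frac{m}{3}$
$- 2888 A{\left(B \right)} = - 2888 \cdot \frac{1}{3} \left(-3\right) = \left(-2888\right) \left(-1\right) = 2888$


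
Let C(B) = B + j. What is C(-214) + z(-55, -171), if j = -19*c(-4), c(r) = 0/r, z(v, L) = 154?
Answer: -60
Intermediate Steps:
c(r) = 0
j = 0 (j = -19*0 = 0)
C(B) = B (C(B) = B + 0 = B)
C(-214) + z(-55, -171) = -214 + 154 = -60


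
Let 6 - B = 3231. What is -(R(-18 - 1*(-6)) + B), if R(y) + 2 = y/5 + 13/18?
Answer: 290581/90 ≈ 3228.7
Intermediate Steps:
B = -3225 (B = 6 - 1*3231 = 6 - 3231 = -3225)
R(y) = -23/18 + y/5 (R(y) = -2 + (y/5 + 13/18) = -2 + (13/18 + y/5) = -23/18 + y/5)
-(R(-18 - 1*(-6)) + B) = -((-23/18 + (-18 - 1*(-6))/5) - 3225) = -((-23/18 + (-18 + 6)/5) - 3225) = -((-23/18 + (⅕)*(-12)) - 3225) = -((-23/18 - 12/5) - 3225) = -(-331/90 - 3225) = -1*(-290581/90) = 290581/90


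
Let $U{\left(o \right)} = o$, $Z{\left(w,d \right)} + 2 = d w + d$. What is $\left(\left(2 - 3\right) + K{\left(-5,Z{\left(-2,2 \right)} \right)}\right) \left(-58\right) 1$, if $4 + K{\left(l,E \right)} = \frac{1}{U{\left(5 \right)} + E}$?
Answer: $232$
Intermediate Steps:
$Z{\left(w,d \right)} = -2 + d + d w$ ($Z{\left(w,d \right)} = -2 + \left(d w + d\right) = -2 + \left(d + d w\right) = -2 + d + d w$)
$K{\left(l,E \right)} = -4 + \frac{1}{5 + E}$
$\left(\left(2 - 3\right) + K{\left(-5,Z{\left(-2,2 \right)} \right)}\right) \left(-58\right) 1 = \left(\left(2 - 3\right) + \frac{-19 - 4 \left(-2 + 2 + 2 \left(-2\right)\right)}{5 + \left(-2 + 2 + 2 \left(-2\right)\right)}\right) \left(-58\right) 1 = \left(-1 + \frac{-19 - 4 \left(-2 + 2 - 4\right)}{5 - 4}\right) \left(-58\right) 1 = \left(-1 + \frac{-19 - -16}{5 - 4}\right) \left(-58\right) 1 = \left(-1 + \frac{-19 + 16}{1}\right) \left(-58\right) 1 = \left(-1 + 1 \left(-3\right)\right) \left(-58\right) 1 = \left(-1 - 3\right) \left(-58\right) 1 = \left(-4\right) \left(-58\right) 1 = 232 \cdot 1 = 232$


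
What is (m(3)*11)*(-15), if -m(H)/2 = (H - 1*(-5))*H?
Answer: 7920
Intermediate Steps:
m(H) = -2*H*(5 + H) (m(H) = -2*(H - 1*(-5))*H = -2*(H + 5)*H = -2*(5 + H)*H = -2*H*(5 + H))
(m(3)*11)*(-15) = (-2*3*(5 + 3)*11)*(-15) = (-2*3*8*11)*(-15) = -48*11*(-15) = -528*(-15) = 7920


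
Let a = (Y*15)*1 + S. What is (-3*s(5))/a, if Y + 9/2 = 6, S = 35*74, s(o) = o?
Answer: -6/1045 ≈ -0.0057416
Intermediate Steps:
S = 2590
Y = 3/2 (Y = -9/2 + 6 = 3/2 ≈ 1.5000)
a = 5225/2 (a = ((3/2)*15)*1 + 2590 = (45/2)*1 + 2590 = 45/2 + 2590 = 5225/2 ≈ 2612.5)
(-3*s(5))/a = (-3*5)/(5225/2) = -15*2/5225 = -6/1045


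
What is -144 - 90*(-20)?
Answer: 1656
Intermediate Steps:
-144 - 90*(-20) = -144 + 1800 = 1656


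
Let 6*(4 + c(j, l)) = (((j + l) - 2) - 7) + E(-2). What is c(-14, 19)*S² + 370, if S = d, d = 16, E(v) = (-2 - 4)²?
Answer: 2134/3 ≈ 711.33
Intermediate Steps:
E(v) = 36 (E(v) = (-6)² = 36)
c(j, l) = ½ + j/6 + l/6 (c(j, l) = -4 + ((((j + l) - 2) - 7) + 36)/6 = -4 + (((-2 + j + l) - 7) + 36)/6 = -4 + ((-9 + j + l) + 36)/6 = -4 + (27 + j + l)/6 = -4 + (9/2 + j/6 + l/6) = ½ + j/6 + l/6)
S = 16
c(-14, 19)*S² + 370 = (½ + (⅙)*(-14) + (⅙)*19)*16² + 370 = (½ - 7/3 + 19/6)*256 + 370 = (4/3)*256 + 370 = 1024/3 + 370 = 2134/3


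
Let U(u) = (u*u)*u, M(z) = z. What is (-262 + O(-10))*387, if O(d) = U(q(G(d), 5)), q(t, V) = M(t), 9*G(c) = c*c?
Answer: 34787086/81 ≈ 4.2947e+5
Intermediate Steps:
G(c) = c**2/9 (G(c) = (c*c)/9 = c**2/9)
q(t, V) = t
U(u) = u**3 (U(u) = u**2*u = u**3)
O(d) = d**6/729 (O(d) = (d**2/9)**3 = d**6/729)
(-262 + O(-10))*387 = (-262 + (1/729)*(-10)**6)*387 = (-262 + (1/729)*1000000)*387 = (-262 + 1000000/729)*387 = (809002/729)*387 = 34787086/81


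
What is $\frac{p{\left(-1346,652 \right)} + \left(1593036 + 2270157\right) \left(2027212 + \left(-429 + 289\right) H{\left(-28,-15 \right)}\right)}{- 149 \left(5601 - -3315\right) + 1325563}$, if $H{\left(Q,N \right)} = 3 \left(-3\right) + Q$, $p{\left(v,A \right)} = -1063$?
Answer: $- \frac{7851522546593}{2921} \approx -2.688 \cdot 10^{9}$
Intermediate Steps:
$H{\left(Q,N \right)} = -9 + Q$
$\frac{p{\left(-1346,652 \right)} + \left(1593036 + 2270157\right) \left(2027212 + \left(-429 + 289\right) H{\left(-28,-15 \right)}\right)}{- 149 \left(5601 - -3315\right) + 1325563} = \frac{-1063 + \left(1593036 + 2270157\right) \left(2027212 + \left(-429 + 289\right) \left(-9 - 28\right)\right)}{- 149 \left(5601 - -3315\right) + 1325563} = \frac{-1063 + 3863193 \left(2027212 - -5180\right)}{- 149 \left(5601 + 3315\right) + 1325563} = \frac{-1063 + 3863193 \left(2027212 + 5180\right)}{\left(-149\right) 8916 + 1325563} = \frac{-1063 + 3863193 \cdot 2032392}{-1328484 + 1325563} = \frac{-1063 + 7851522547656}{-2921} = 7851522546593 \left(- \frac{1}{2921}\right) = - \frac{7851522546593}{2921}$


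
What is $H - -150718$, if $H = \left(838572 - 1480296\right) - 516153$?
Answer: $-1007159$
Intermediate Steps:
$H = -1157877$ ($H = -641724 + \left(-605720 + 89567\right) = -641724 - 516153 = -1157877$)
$H - -150718 = -1157877 - -150718 = -1157877 + 150718 = -1007159$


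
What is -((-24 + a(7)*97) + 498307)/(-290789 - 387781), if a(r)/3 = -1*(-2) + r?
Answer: 250451/339285 ≈ 0.73817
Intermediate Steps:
a(r) = 6 + 3*r (a(r) = 3*(-1*(-2) + r) = 3*(2 + r) = 6 + 3*r)
-((-24 + a(7)*97) + 498307)/(-290789 - 387781) = -((-24 + (6 + 3*7)*97) + 498307)/(-290789 - 387781) = -((-24 + (6 + 21)*97) + 498307)/(-678570) = -((-24 + 27*97) + 498307)*(-1)/678570 = -((-24 + 2619) + 498307)*(-1)/678570 = -(2595 + 498307)*(-1)/678570 = -500902*(-1)/678570 = -1*(-250451/339285) = 250451/339285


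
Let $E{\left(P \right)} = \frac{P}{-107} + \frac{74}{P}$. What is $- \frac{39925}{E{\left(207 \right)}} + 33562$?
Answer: $\frac{2056653047}{34931} \approx 58878.0$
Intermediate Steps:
$E{\left(P \right)} = \frac{74}{P} - \frac{P}{107}$ ($E{\left(P \right)} = P \left(- \frac{1}{107}\right) + \frac{74}{P} = - \frac{P}{107} + \frac{74}{P} = \frac{74}{P} - \frac{P}{107}$)
$- \frac{39925}{E{\left(207 \right)}} + 33562 = - \frac{39925}{\frac{74}{207} - \frac{207}{107}} + 33562 = - \frac{39925}{- \frac{34931}{22149}} + 33562 = \left(-39925\right) \left(- \frac{22149}{34931}\right) + 33562 = \frac{884298825}{34931} + 33562 = \frac{2056653047}{34931}$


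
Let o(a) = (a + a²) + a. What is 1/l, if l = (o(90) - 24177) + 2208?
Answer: -1/13689 ≈ -7.3051e-5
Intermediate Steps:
o(a) = a² + 2*a
l = -13689 (l = (90*(2 + 90) - 24177) + 2208 = (90*92 - 24177) + 2208 = (8280 - 24177) + 2208 = -15897 + 2208 = -13689)
1/l = 1/(-13689) = -1/13689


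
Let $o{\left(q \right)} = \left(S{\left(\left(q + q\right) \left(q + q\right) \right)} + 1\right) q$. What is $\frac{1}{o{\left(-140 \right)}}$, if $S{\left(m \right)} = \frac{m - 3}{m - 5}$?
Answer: $- \frac{15679}{4390176} \approx -0.0035714$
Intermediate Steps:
$S{\left(m \right)} = \frac{-3 + m}{-5 + m}$
$o{\left(q \right)} = q \left(1 + \frac{-3 + 4 q^{2}}{-5 + 4 q^{2}}\right)$ ($o{\left(q \right)} = \left(\frac{-3 + \left(q + q\right) \left(q + q\right)}{-5 + \left(q + q\right) \left(q + q\right)} + 1\right) q = \left(\frac{-3 + 2 q 2 q}{-5 + 2 q 2 q} + 1\right) q = \left(\frac{-3 + 4 q^{2}}{-5 + 4 q^{2}} + 1\right) q = \left(1 + \frac{-3 + 4 q^{2}}{-5 + 4 q^{2}}\right) q = q \left(1 + \frac{-3 + 4 q^{2}}{-5 + 4 q^{2}}\right)$)
$\frac{1}{o{\left(-140 \right)}} = \frac{1}{8 \left(-140\right) \frac{1}{-5 + 4 \left(-140\right)^{2}} \left(-1 + \left(-140\right)^{2}\right)} = \frac{1}{8 \left(-140\right) \frac{1}{-5 + 4 \cdot 19600} \left(-1 + 19600\right)} = \frac{1}{8 \left(-140\right) \frac{1}{-5 + 78400} \cdot 19599} = \frac{1}{8 \left(-140\right) \frac{1}{78395} \cdot 19599} = \frac{1}{- \frac{4390176}{15679}} = - \frac{15679}{4390176}$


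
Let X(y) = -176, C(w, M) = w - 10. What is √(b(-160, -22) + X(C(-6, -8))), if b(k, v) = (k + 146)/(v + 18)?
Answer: I*√690/2 ≈ 13.134*I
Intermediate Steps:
C(w, M) = -10 + w
b(k, v) = (146 + k)/(18 + v)
√(b(-160, -22) + X(C(-6, -8))) = √((146 - 160)/(18 - 22) - 176) = √(-14/(-4) - 176) = √(-¼*(-14) - 176) = √(7/2 - 176) = √(-345/2) = I*√690/2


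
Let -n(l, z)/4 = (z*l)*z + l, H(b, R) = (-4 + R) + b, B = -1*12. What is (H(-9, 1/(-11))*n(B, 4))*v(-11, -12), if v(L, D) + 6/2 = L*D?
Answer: -15158016/11 ≈ -1.3780e+6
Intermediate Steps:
B = -12
v(L, D) = -3 + D*L (v(L, D) = -3 + L*D = -3 + D*L)
H(b, R) = -4 + R + b
n(l, z) = -4*l - 4*l*z**2 (n(l, z) = -4*((z*l)*z + l) = -4*((l*z)*z + l) = -4*(l*z**2 + l) = -4*(l + l*z**2) = -4*l - 4*l*z**2)
(H(-9, 1/(-11))*n(B, 4))*v(-11, -12) = ((-4 + 1/(-11) - 9)*(-4*(-12)*(1 + 4**2)))*(-3 - 12*(-11)) = ((-4 - 1/11 - 9)*(-4*(-12)*(1 + 16)))*(-3 + 132) = -(-576)*(-12)*17/11*129 = -144/11*816*129 = -117504/11*129 = -15158016/11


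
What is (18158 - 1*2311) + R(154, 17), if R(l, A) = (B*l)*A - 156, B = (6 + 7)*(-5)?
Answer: -154479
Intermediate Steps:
B = -65 (B = 13*(-5) = -65)
R(l, A) = -156 - 65*A*l (R(l, A) = (-65*l)*A - 156 = -65*A*l - 156 = -156 - 65*A*l)
(18158 - 1*2311) + R(154, 17) = (18158 - 1*2311) + (-156 - 65*17*154) = (18158 - 2311) + (-156 - 170170) = 15847 - 170326 = -154479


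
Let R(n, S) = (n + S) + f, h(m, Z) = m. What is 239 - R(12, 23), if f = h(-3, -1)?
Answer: 207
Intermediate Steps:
f = -3
R(n, S) = -3 + S + n (R(n, S) = (n + S) - 3 = (S + n) - 3 = -3 + S + n)
239 - R(12, 23) = 239 - (-3 + 23 + 12) = 239 - 1*32 = 239 - 32 = 207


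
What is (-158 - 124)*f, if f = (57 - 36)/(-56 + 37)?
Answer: 5922/19 ≈ 311.68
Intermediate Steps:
f = -21/19 (f = 21/(-19) = 21*(-1/19) = -21/19 ≈ -1.1053)
(-158 - 124)*f = (-158 - 124)*(-21/19) = -282*(-21/19) = 5922/19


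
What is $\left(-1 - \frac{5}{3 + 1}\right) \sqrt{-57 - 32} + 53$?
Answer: $53 - \frac{9 i \sqrt{89}}{4} \approx 53.0 - 21.226 i$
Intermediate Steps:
$\left(-1 - \frac{5}{3 + 1}\right) \sqrt{-57 - 32} + 53 = \left(-1 - \frac{5}{4}\right) \sqrt{-89} + 53 = \left(-1 - \frac{5}{4}\right) i \sqrt{89} + 53 = - \frac{9 i \sqrt{89}}{4} + 53 = 53 - \frac{9 i \sqrt{89}}{4}$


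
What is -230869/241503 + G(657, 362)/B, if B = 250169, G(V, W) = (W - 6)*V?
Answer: -1270647185/60416564007 ≈ -0.021031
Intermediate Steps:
G(V, W) = V*(-6 + W) (G(V, W) = (-6 + W)*V = V*(-6 + W))
-230869/241503 + G(657, 362)/B = -230869/241503 + (657*(-6 + 362))/250169 = -230869*1/241503 + (657*356)*(1/250169) = -230869/241503 + 233892*(1/250169) = -230869/241503 + 233892/250169 = -1270647185/60416564007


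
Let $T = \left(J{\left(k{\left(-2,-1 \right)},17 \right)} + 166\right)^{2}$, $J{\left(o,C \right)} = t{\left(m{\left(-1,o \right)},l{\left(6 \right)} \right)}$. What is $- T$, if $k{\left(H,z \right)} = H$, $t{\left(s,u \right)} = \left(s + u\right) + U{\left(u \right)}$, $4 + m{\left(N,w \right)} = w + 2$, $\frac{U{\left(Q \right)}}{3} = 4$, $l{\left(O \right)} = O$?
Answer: $-32400$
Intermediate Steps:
$U{\left(Q \right)} = 12$ ($U{\left(Q \right)} = 3 \cdot 4 = 12$)
$m{\left(N,w \right)} = -2 + w$ ($m{\left(N,w \right)} = -4 + \left(w + 2\right) = -4 + \left(2 + w\right) = -2 + w$)
$t{\left(s,u \right)} = 12 + s + u$ ($t{\left(s,u \right)} = \left(s + u\right) + 12 = 12 + s + u$)
$J{\left(o,C \right)} = 16 + o$ ($J{\left(o,C \right)} = 12 + \left(-2 + o\right) + 6 = 16 + o$)
$T = 32400$ ($T = \left(\left(16 - 2\right) + 166\right)^{2} = \left(14 + 166\right)^{2} = 180^{2} = 32400$)
$- T = \left(-1\right) 32400 = -32400$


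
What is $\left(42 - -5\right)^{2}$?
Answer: $2209$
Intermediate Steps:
$\left(42 - -5\right)^{2} = \left(42 + \left(-3 + 8\right)\right)^{2} = \left(42 + 5\right)^{2} = 47^{2} = 2209$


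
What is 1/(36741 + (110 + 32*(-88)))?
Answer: 1/34035 ≈ 2.9382e-5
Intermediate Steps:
1/(36741 + (110 + 32*(-88))) = 1/(36741 + (110 - 2816)) = 1/(36741 - 2706) = 1/34035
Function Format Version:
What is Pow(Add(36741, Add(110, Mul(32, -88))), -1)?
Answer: Rational(1, 34035) ≈ 2.9382e-5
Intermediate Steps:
Pow(Add(36741, Add(110, Mul(32, -88))), -1) = Pow(Add(36741, Add(110, -2816)), -1) = Pow(Add(36741, -2706), -1) = Pow(34035, -1) = Rational(1, 34035)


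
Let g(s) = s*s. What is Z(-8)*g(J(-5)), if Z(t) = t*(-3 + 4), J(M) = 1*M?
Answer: -200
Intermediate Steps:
J(M) = M
Z(t) = t (Z(t) = t*1 = t)
g(s) = s**2
Z(-8)*g(J(-5)) = -8*(-5)**2 = -8*25 = -200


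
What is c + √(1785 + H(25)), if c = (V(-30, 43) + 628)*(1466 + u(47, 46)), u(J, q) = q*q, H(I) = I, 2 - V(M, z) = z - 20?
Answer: 2174274 + √1810 ≈ 2.1743e+6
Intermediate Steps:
V(M, z) = 22 - z (V(M, z) = 2 - (z - 20) = 2 - (-20 + z) = 2 + (20 - z) = 22 - z)
u(J, q) = q²
c = 2174274 (c = ((22 - 1*43) + 628)*(1466 + 46²) = ((22 - 43) + 628)*(1466 + 2116) = (-21 + 628)*3582 = 607*3582 = 2174274)
c + √(1785 + H(25)) = 2174274 + √(1785 + 25) = 2174274 + √1810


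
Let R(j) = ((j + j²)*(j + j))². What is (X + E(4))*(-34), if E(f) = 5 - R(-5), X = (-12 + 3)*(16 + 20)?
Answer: 1370846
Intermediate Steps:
R(j) = 4*j²*(j + j²)² (R(j) = ((j + j²)*(2*j))² = (2*j*(j + j²))² = 4*j²*(j + j²)²)
X = -324 (X = -9*36 = -324)
E(f) = -39995 (E(f) = 5 - 4*(-5)⁴*(1 - 5)² = 5 - 4*625*(-4)² = 5 - 4*625*16 = 5 - 1*40000 = 5 - 40000 = -39995)
(X + E(4))*(-34) = (-324 - 39995)*(-34) = -40319*(-34) = 1370846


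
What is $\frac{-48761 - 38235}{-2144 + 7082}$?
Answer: $- \frac{43498}{2469} \approx -17.618$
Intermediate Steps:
$\frac{-48761 - 38235}{-2144 + 7082} = - \frac{86996}{4938} = \left(-86996\right) \frac{1}{4938} = - \frac{43498}{2469}$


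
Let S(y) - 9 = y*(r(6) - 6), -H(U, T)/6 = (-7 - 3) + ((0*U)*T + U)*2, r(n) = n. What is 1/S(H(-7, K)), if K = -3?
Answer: ⅑ ≈ 0.11111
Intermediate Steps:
H(U, T) = 60 - 12*U (H(U, T) = -6*((-7 - 3) + ((0*U)*T + U)*2) = -6*(-10 + (0*T + U)*2) = -6*(-10 + (0 + U)*2) = -6*(-10 + U*2) = -6*(-10 + 2*U) = 60 - 12*U)
S(y) = 9 (S(y) = 9 + y*(6 - 6) = 9 + y*0 = 9 + 0 = 9)
1/S(H(-7, K)) = 1/9 = ⅑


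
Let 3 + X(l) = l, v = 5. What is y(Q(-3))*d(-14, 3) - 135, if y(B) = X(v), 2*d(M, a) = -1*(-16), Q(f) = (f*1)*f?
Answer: -119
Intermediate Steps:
Q(f) = f² (Q(f) = f*f = f²)
X(l) = -3 + l
d(M, a) = 8 (d(M, a) = (-1*(-16))/2 = (½)*16 = 8)
y(B) = 2 (y(B) = -3 + 5 = 2)
y(Q(-3))*d(-14, 3) - 135 = 2*8 - 135 = 16 - 135 = -119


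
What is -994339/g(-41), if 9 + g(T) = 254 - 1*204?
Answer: -994339/41 ≈ -24252.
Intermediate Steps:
g(T) = 41 (g(T) = -9 + (254 - 1*204) = -9 + (254 - 204) = -9 + 50 = 41)
-994339/g(-41) = -994339/41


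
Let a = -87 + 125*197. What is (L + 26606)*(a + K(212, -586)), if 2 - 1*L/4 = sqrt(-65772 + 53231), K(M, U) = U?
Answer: 637458528 - 95808*I*sqrt(12541) ≈ 6.3746e+8 - 1.0729e+7*I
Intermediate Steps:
L = 8 - 4*I*sqrt(12541) (L = 8 - 4*sqrt(-65772 + 53231) = 8 - 4*I*sqrt(12541) ≈ 8.0 - 447.95*I)
a = 24538 (a = -87 + 24625 = 24538)
(L + 26606)*(a + K(212, -586)) = ((8 - 4*I*sqrt(12541)) + 26606)*(24538 - 586) = (26614 - 4*I*sqrt(12541))*23952 = 637458528 - 95808*I*sqrt(12541)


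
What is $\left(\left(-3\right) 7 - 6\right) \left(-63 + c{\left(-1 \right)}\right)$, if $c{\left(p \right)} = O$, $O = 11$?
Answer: $1404$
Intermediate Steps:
$c{\left(p \right)} = 11$
$\left(\left(-3\right) 7 - 6\right) \left(-63 + c{\left(-1 \right)}\right) = \left(\left(-3\right) 7 - 6\right) \left(-63 + 11\right) = \left(-21 - 6\right) \left(-52\right) = \left(-27\right) \left(-52\right) = 1404$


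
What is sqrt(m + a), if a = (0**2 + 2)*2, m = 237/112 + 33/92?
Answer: sqrt(2685319)/644 ≈ 2.5446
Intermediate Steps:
m = 6375/2576 (m = 237*(1/112) + 33*(1/92) = 237/112 + 33/92 = 6375/2576 ≈ 2.4748)
a = 4 (a = (0 + 2)*2 = 2*2 = 4)
sqrt(m + a) = sqrt(6375/2576 + 4) = sqrt(16679/2576) = sqrt(2685319)/644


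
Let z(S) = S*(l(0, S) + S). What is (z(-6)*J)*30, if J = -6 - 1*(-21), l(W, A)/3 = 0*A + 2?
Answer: 0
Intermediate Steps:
l(W, A) = 6 (l(W, A) = 3*(0*A + 2) = 3*(0 + 2) = 3*2 = 6)
J = 15 (J = -6 + 21 = 15)
z(S) = S*(6 + S)
(z(-6)*J)*30 = (-6*(6 - 6)*15)*30 = (-6*0*15)*30 = (0*15)*30 = 0*30 = 0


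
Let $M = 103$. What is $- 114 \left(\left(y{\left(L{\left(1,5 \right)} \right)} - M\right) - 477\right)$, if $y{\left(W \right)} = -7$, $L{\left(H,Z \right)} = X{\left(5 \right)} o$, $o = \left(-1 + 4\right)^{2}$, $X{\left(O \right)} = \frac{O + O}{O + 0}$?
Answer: $66918$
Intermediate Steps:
$X{\left(O \right)} = 2$ ($X{\left(O \right)} = \frac{2 O}{O} = 2$)
$o = 9$ ($o = 3^{2} = 9$)
$L{\left(H,Z \right)} = 18$ ($L{\left(H,Z \right)} = 2 \cdot 9 = 18$)
$- 114 \left(\left(y{\left(L{\left(1,5 \right)} \right)} - M\right) - 477\right) = - 114 \left(\left(-7 - 103\right) - 477\right) = - 114 \left(-110 - 477\right) = \left(-114\right) \left(-587\right) = 66918$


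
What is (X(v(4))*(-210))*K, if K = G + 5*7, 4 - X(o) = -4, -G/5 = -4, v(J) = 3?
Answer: -92400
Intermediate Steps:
G = 20 (G = -5*(-4) = 20)
X(o) = 8 (X(o) = 4 - 1*(-4) = 4 + 4 = 8)
K = 55 (K = 20 + 5*7 = 20 + 35 = 55)
(X(v(4))*(-210))*K = (8*(-210))*55 = -1680*55 = -92400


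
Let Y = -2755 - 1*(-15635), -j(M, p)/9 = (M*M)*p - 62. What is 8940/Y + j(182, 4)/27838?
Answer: -377571939/8963836 ≈ -42.122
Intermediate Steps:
j(M, p) = 558 - 9*p*M² (j(M, p) = -9*((M*M)*p - 62) = -9*(M²*p - 62) = -9*(p*M² - 62) = -9*(-62 + p*M²) = 558 - 9*p*M²)
Y = 12880 (Y = -2755 + 15635 = 12880)
8940/Y + j(182, 4)/27838 = 8940/12880 + (558 - 9*4*182²)/27838 = 8940*(1/12880) + (558 - 9*4*33124)*(1/27838) = 447/644 + (558 - 1192464)*(1/27838) = 447/644 - 1191906*1/27838 = 447/644 - 595953/13919 = -377571939/8963836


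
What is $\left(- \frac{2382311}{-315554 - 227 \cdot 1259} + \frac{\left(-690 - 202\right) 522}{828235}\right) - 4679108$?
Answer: $- \frac{2330459080682614303}{498056632545} \approx -4.6791 \cdot 10^{6}$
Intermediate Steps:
$\left(- \frac{2382311}{-315554 - 227 \cdot 1259} + \frac{\left(-690 - 202\right) 522}{828235}\right) - 4679108 = \left(- \frac{2382311}{-315554 - 285793} + \left(-892\right) 522 \cdot \frac{1}{828235}\right) - 4679108 = \left(- \frac{2382311}{-315554 - 285793} - \frac{465624}{828235}\right) - 4679108 = \left(- \frac{2382311}{-601347} - \frac{465624}{828235}\right) - 4679108 = \left(\left(-2382311\right) \left(- \frac{1}{601347}\right) - \frac{465624}{828235}\right) - 4679108 = \left(\frac{2382311}{601347} - \frac{465624}{828235}\right) - 4679108 = \frac{1693111755557}{498056632545} - 4679108 = - \frac{2330459080682614303}{498056632545}$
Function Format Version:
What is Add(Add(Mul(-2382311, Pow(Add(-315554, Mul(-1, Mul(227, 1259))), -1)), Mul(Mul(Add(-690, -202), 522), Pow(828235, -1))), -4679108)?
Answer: Rational(-2330459080682614303, 498056632545) ≈ -4.6791e+6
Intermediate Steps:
Add(Add(Mul(-2382311, Pow(Add(-315554, Mul(-1, Mul(227, 1259))), -1)), Mul(Mul(Add(-690, -202), 522), Pow(828235, -1))), -4679108) = Add(Add(Mul(-2382311, Pow(Add(-315554, Mul(-1, 285793)), -1)), Mul(Mul(-892, 522), Rational(1, 828235))), -4679108) = Add(Add(Mul(-2382311, Pow(Add(-315554, -285793), -1)), Mul(-465624, Rational(1, 828235))), -4679108) = Add(Add(Mul(-2382311, Pow(-601347, -1)), Rational(-465624, 828235)), -4679108) = Add(Add(Mul(-2382311, Rational(-1, 601347)), Rational(-465624, 828235)), -4679108) = Add(Add(Rational(2382311, 601347), Rational(-465624, 828235)), -4679108) = Add(Rational(1693111755557, 498056632545), -4679108) = Rational(-2330459080682614303, 498056632545)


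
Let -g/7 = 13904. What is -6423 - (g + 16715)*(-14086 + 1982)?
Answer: -975746175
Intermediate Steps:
g = -97328 (g = -7*13904 = -97328)
-6423 - (g + 16715)*(-14086 + 1982) = -6423 - (-97328 + 16715)*(-14086 + 1982) = -6423 - (-80613)*(-12104) = -6423 - 1*975739752 = -6423 - 975739752 = -975746175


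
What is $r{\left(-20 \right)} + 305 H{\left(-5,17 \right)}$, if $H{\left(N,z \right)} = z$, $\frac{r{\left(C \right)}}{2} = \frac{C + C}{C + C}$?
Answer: $5187$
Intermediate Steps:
$r{\left(C \right)} = 2$ ($r{\left(C \right)} = 2 \frac{C + C}{C + C} = 2 \frac{2 C}{2 C} = 2 \cdot 2 C \frac{1}{2 C} = 2 \cdot 1 = 2$)
$r{\left(-20 \right)} + 305 H{\left(-5,17 \right)} = 2 + 305 \cdot 17 = 2 + 5185 = 5187$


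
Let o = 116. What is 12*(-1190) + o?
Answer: -14164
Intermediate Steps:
12*(-1190) + o = 12*(-1190) + 116 = -14280 + 116 = -14164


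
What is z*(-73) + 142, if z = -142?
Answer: 10508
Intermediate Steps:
z*(-73) + 142 = -142*(-73) + 142 = 10366 + 142 = 10508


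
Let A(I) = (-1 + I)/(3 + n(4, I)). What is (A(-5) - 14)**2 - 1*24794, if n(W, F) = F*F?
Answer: -4820023/196 ≈ -24592.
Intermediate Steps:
n(W, F) = F**2
A(I) = (-1 + I)/(3 + I**2)
(A(-5) - 14)**2 - 1*24794 = ((-1 - 5)/(3 + (-5)**2) - 14)**2 - 1*24794 = (-6/(3 + 25) - 14)**2 - 24794 = (-6/28 - 14)**2 - 24794 = ((1/28)*(-6) - 14)**2 - 24794 = (-3/14 - 14)**2 - 24794 = (-199/14)**2 - 24794 = 39601/196 - 24794 = -4820023/196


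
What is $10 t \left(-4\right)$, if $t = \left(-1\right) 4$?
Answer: $160$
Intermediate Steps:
$t = -4$
$10 t \left(-4\right) = 10 \left(-4\right) \left(-4\right) = \left(-40\right) \left(-4\right) = 160$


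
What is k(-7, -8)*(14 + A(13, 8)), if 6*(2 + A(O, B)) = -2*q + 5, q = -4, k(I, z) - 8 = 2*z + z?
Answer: -680/3 ≈ -226.67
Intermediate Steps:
k(I, z) = 8 + 3*z (k(I, z) = 8 + (2*z + z) = 8 + 3*z)
A(O, B) = ⅙ (A(O, B) = -2 + (-2*(-4) + 5)/6 = -2 + (8 + 5)/6 = -2 + (⅙)*13 = -2 + 13/6 = ⅙)
k(-7, -8)*(14 + A(13, 8)) = (8 + 3*(-8))*(14 + ⅙) = (8 - 24)*(85/6) = -16*85/6 = -680/3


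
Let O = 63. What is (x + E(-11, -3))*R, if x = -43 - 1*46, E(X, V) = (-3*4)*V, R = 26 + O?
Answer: -4717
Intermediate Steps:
R = 89 (R = 26 + 63 = 89)
E(X, V) = -12*V
x = -89 (x = -43 - 46 = -89)
(x + E(-11, -3))*R = (-89 - 12*(-3))*89 = (-89 + 36)*89 = -53*89 = -4717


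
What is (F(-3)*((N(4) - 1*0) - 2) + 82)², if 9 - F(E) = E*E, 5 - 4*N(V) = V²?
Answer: 6724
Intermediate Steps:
N(V) = 5/4 - V²/4
F(E) = 9 - E² (F(E) = 9 - E*E = 9 - E²)
(F(-3)*((N(4) - 1*0) - 2) + 82)² = ((9 - 1*(-3)²)*(((5/4 - ¼*4²) - 1*0) - 2) + 82)² = ((9 - 1*9)*(((5/4 - ¼*16) + 0) - 2) + 82)² = ((9 - 9)*(((5/4 - 4) + 0) - 2) + 82)² = (0*((-11/4 + 0) - 2) + 82)² = (0*(-11/4 - 2) + 82)² = (0*(-19/4) + 82)² = (0 + 82)² = 82² = 6724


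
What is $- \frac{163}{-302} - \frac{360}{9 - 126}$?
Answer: $\frac{14199}{3926} \approx 3.6167$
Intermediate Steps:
$- \frac{163}{-302} - \frac{360}{9 - 126} = \left(-163\right) \left(- \frac{1}{302}\right) - \frac{360}{9 - 126} = \frac{163}{302} - \frac{360}{-117} = \frac{163}{302} - - \frac{40}{13} = \frac{163}{302} + \frac{40}{13} = \frac{14199}{3926}$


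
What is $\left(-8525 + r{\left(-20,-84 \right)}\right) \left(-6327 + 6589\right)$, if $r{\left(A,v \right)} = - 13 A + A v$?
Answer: $-1725270$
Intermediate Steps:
$\left(-8525 + r{\left(-20,-84 \right)}\right) \left(-6327 + 6589\right) = \left(-8525 - 20 \left(-13 - 84\right)\right) \left(-6327 + 6589\right) = \left(-8525 - -1940\right) 262 = \left(-8525 + 1940\right) 262 = \left(-6585\right) 262 = -1725270$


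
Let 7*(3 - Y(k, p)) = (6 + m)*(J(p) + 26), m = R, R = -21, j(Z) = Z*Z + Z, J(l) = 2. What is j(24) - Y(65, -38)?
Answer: 537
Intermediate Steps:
j(Z) = Z + Z² (j(Z) = Z² + Z = Z + Z²)
m = -21
Y(k, p) = 63 (Y(k, p) = 3 - (6 - 21)*(2 + 26)/7 = 3 - (-15)*28/7 = 3 - ⅐*(-420) = 3 + 60 = 63)
j(24) - Y(65, -38) = 24*(1 + 24) - 1*63 = 24*25 - 63 = 600 - 63 = 537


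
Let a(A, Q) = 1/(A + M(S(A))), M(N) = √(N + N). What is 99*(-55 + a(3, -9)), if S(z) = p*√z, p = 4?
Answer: -202356/37 - 792*√3/37 + 528*√2*3^(¾)/37 + 594*√2*3^(¼)/37 ≈ -5430.3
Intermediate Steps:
S(z) = 4*√z
M(N) = √2*√N (M(N) = √(2*N) = √2*√N)
a(A, Q) = 1/(A + 2*√2*A^(¼)) (a(A, Q) = 1/(A + √2*√(4*√A)) = 1/(A + √2*(2*A^(¼))) = 1/(A + 2*√2*A^(¼)))
99*(-55 + a(3, -9)) = 99*(-55 + 1/(3 + 2*√2*3^(¼))) = -5445 + 99/(3 + 2*√2*3^(¼))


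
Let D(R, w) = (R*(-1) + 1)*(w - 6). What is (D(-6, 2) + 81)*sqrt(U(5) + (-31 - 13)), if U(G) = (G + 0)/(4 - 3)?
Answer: 53*I*sqrt(39) ≈ 330.98*I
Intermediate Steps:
U(G) = G (U(G) = G/1 = G*1 = G)
D(R, w) = (1 - R)*(-6 + w) (D(R, w) = (-R + 1)*(-6 + w) = (1 - R)*(-6 + w))
(D(-6, 2) + 81)*sqrt(U(5) + (-31 - 13)) = ((-6 + 2 + 6*(-6) - 1*(-6)*2) + 81)*sqrt(5 + (-31 - 13)) = ((-6 + 2 - 36 + 12) + 81)*sqrt(5 - 44) = (-28 + 81)*sqrt(-39) = 53*(I*sqrt(39)) = 53*I*sqrt(39)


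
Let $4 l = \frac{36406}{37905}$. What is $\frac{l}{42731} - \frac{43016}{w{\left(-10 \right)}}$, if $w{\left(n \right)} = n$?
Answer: $\frac{13934762690579}{3239437110} \approx 4301.6$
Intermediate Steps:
$l = \frac{18203}{75810}$ ($l = \frac{36406 \cdot \frac{1}{37905}}{4} = \frac{1}{4} \cdot \frac{36406}{37905} = \frac{18203}{75810} \approx 0.24011$)
$\frac{l}{42731} - \frac{43016}{w{\left(-10 \right)}} = \frac{18203}{75810 \cdot 42731} - \frac{43016}{-10} = \frac{18203}{75810} \cdot \frac{1}{42731} - - \frac{21508}{5} = \frac{18203}{3239437110} + \frac{21508}{5} = \frac{13934762690579}{3239437110}$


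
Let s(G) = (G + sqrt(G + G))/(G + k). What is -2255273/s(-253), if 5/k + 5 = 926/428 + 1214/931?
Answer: -176457933835559/77856855 - 176457933835559*I*sqrt(506)/19697784315 ≈ -2.2664e+6 - 2.0151e+5*I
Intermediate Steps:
k = -996170/305321 (k = 5/(-5 + (926/428 + 1214/931)) = 5/(-5 + (926*(1/428) + 1214*(1/931))) = 5/(-5 + (463/214 + 1214/931)) = 5/(-5 + 690849/199234) = 5/(-305321/199234) = 5*(-199234/305321) = -996170/305321 ≈ -3.2627)
s(G) = (G + sqrt(2)*sqrt(G))/(-996170/305321 + G) (s(G) = (G + sqrt(G + G))/(G - 996170/305321) = (G + sqrt(2*G))/(-996170/305321 + G) = (G + sqrt(2)*sqrt(G))/(-996170/305321 + G))
-2255273/s(-253) = -2255273*(-996170 + 305321*(-253))/(305321*(-253 + sqrt(2)*sqrt(-253))) = -2255273*(-996170 - 77246213)/(305321*(-253 + sqrt(2)*(I*sqrt(253)))) = -2255273*(-78242383/(305321*(-253 + I*sqrt(506)))) = -2255273/(77246213/78242383 - 305321*I*sqrt(506)/78242383)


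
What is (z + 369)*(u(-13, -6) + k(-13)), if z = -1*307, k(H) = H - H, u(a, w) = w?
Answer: -372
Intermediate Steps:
k(H) = 0
z = -307
(z + 369)*(u(-13, -6) + k(-13)) = (-307 + 369)*(-6 + 0) = 62*(-6) = -372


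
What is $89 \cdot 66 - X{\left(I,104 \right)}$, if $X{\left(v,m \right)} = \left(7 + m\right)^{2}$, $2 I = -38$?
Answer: $-6447$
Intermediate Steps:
$I = -19$ ($I = \frac{1}{2} \left(-38\right) = -19$)
$89 \cdot 66 - X{\left(I,104 \right)} = 89 \cdot 66 - \left(7 + 104\right)^{2} = 5874 - 111^{2} = 5874 - 12321 = -6447$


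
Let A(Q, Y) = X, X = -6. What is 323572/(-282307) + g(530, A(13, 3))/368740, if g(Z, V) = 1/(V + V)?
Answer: -1431767553667/1249174598160 ≈ -1.1462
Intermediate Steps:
A(Q, Y) = -6
g(Z, V) = 1/(2*V)
323572/(-282307) + g(530, A(13, 3))/368740 = 323572/(-282307) + ((½)/(-6))/368740 = 323572*(-1/282307) + ((½)*(-⅙))*(1/368740) = -323572/282307 - 1/12*1/368740 = -323572/282307 - 1/4424880 = -1431767553667/1249174598160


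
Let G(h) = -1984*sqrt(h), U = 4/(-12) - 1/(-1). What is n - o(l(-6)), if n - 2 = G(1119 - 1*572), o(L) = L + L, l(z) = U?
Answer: 2/3 - 1984*sqrt(547) ≈ -46401.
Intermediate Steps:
U = 2/3 (U = 4*(-1/12) - 1*(-1) = -1/3 + 1 = 2/3 ≈ 0.66667)
l(z) = 2/3
o(L) = 2*L
n = 2 - 1984*sqrt(547) (n = 2 - 1984*sqrt(1119 - 1*572) = 2 - 1984*sqrt(1119 - 572) = 2 - 1984*sqrt(547) ≈ -46400.)
n - o(l(-6)) = (2 - 1984*sqrt(547)) - 2*2/3 = (2 - 1984*sqrt(547)) - 1*4/3 = (2 - 1984*sqrt(547)) - 4/3 = 2/3 - 1984*sqrt(547)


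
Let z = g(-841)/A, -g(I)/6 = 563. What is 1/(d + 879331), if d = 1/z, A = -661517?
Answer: 3378/2971041635 ≈ 1.1370e-6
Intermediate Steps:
g(I) = -3378 (g(I) = -6*563 = -3378)
z = 3378/661517 (z = -3378/(-661517) = -3378*(-1/661517) = 3378/661517 ≈ 0.0051064)
d = 661517/3378 (d = 1/(3378/661517) = 661517/3378 ≈ 195.83)
1/(d + 879331) = 1/(661517/3378 + 879331) = 1/(2971041635/3378) = 3378/2971041635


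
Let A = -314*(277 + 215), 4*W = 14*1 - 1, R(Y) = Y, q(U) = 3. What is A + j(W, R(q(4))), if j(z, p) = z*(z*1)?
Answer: -2471639/16 ≈ -1.5448e+5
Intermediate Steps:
W = 13/4 (W = (14*1 - 1)/4 = (14 - 1)/4 = (¼)*13 = 13/4 ≈ 3.2500)
A = -154488 (A = -314*492 = -154488)
j(z, p) = z² (j(z, p) = z*z = z²)
A + j(W, R(q(4))) = -154488 + (13/4)² = -154488 + 169/16 = -2471639/16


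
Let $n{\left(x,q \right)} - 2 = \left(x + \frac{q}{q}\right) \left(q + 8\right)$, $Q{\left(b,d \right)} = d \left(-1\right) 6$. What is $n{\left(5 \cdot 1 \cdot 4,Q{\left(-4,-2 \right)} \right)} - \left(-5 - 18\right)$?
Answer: $445$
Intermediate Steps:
$Q{\left(b,d \right)} = - 6 d$ ($Q{\left(b,d \right)} = - d 6 = - 6 d$)
$n{\left(x,q \right)} = 2 + \left(1 + x\right) \left(8 + q\right)$ ($n{\left(x,q \right)} = 2 + \left(x + \frac{q}{q}\right) \left(q + 8\right) = 2 + \left(x + 1\right) \left(8 + q\right) = 2 + \left(1 + x\right) \left(8 + q\right)$)
$n{\left(5 \cdot 1 \cdot 4,Q{\left(-4,-2 \right)} \right)} - \left(-5 - 18\right) = \left(10 - -12 + 8 \cdot 5 \cdot 1 \cdot 4 + \left(-6\right) \left(-2\right) 5 \cdot 1 \cdot 4\right) - \left(-5 - 18\right) = \left(10 + 12 + 8 \cdot 5 \cdot 4 + 12 \cdot 5 \cdot 4\right) - \left(-5 - 18\right) = \left(10 + 12 + 8 \cdot 20 + 12 \cdot 20\right) - -23 = \left(10 + 12 + 160 + 240\right) + 23 = 422 + 23 = 445$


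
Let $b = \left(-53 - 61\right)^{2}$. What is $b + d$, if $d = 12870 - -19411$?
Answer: $45277$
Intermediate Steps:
$d = 32281$ ($d = 12870 + 19411 = 32281$)
$b = 12996$ ($b = \left(-114\right)^{2} = 12996$)
$b + d = 12996 + 32281 = 45277$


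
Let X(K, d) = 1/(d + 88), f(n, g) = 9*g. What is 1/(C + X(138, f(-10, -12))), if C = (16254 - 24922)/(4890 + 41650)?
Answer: -9308/2199 ≈ -4.2328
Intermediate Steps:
X(K, d) = 1/(88 + d)
C = -2167/11635 (C = -8668/46540 = -8668*1/46540 = -2167/11635 ≈ -0.18625)
1/(C + X(138, f(-10, -12))) = 1/(-2167/11635 + 1/(88 + 9*(-12))) = 1/(-2167/11635 + 1/(88 - 108)) = 1/(-2167/11635 + 1/(-20)) = 1/(-2167/11635 - 1/20) = 1/(-2199/9308) = -9308/2199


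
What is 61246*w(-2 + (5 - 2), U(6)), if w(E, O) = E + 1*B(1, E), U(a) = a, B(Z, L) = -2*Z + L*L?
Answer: 0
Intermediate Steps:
B(Z, L) = L² - 2*Z (B(Z, L) = -2*Z + L² = L² - 2*Z)
w(E, O) = -2 + E + E² (w(E, O) = E + 1*(E² - 2*1) = E + 1*(E² - 2) = E + 1*(-2 + E²) = E + (-2 + E²) = -2 + E + E²)
61246*w(-2 + (5 - 2), U(6)) = 61246*(-2 + (-2 + (5 - 2)) + (-2 + (5 - 2))²) = 61246*(-2 + (-2 + 3) + (-2 + 3)²) = 61246*(-2 + 1 + 1²) = 61246*(-2 + 1 + 1) = 61246*0 = 0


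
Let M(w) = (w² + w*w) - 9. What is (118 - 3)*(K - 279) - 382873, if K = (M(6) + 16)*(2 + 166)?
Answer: 1111322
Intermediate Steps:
M(w) = -9 + 2*w² (M(w) = (w² + w²) - 9 = 2*w² - 9 = -9 + 2*w²)
K = 13272 (K = ((-9 + 2*6²) + 16)*(2 + 166) = ((-9 + 2*36) + 16)*168 = ((-9 + 72) + 16)*168 = (63 + 16)*168 = 79*168 = 13272)
(118 - 3)*(K - 279) - 382873 = (118 - 3)*(13272 - 279) - 382873 = 115*12993 - 382873 = 1494195 - 382873 = 1111322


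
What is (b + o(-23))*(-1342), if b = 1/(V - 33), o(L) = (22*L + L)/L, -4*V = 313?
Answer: -13730002/445 ≈ -30854.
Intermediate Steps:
V = -313/4 (V = -¼*313 = -313/4 ≈ -78.250)
o(L) = 23 (o(L) = (23*L)/L = 23)
b = -4/445 (b = 1/(-313/4 - 33) = 1/(-445/4) = -4/445 ≈ -0.0089888)
(b + o(-23))*(-1342) = (-4/445 + 23)*(-1342) = (10231/445)*(-1342) = -13730002/445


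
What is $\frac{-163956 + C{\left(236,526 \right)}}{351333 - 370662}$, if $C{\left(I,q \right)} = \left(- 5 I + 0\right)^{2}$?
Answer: $- \frac{1228444}{19329} \approx -63.554$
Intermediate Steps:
$C{\left(I,q \right)} = 25 I^{2}$ ($C{\left(I,q \right)} = \left(- 5 I\right)^{2} = 25 I^{2}$)
$\frac{-163956 + C{\left(236,526 \right)}}{351333 - 370662} = \frac{-163956 + 25 \cdot 236^{2}}{351333 - 370662} = \frac{-163956 + 25 \cdot 55696}{-19329} = \left(-163956 + 1392400\right) \left(- \frac{1}{19329}\right) = 1228444 \left(- \frac{1}{19329}\right) = - \frac{1228444}{19329}$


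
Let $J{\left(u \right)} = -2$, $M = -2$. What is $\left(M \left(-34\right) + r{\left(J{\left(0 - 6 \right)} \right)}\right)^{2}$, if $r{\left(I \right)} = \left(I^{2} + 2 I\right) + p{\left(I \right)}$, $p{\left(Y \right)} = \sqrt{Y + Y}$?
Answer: $4620 + 272 i \approx 4620.0 + 272.0 i$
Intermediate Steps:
$p{\left(Y \right)} = \sqrt{2} \sqrt{Y}$ ($p{\left(Y \right)} = \sqrt{2 Y} = \sqrt{2} \sqrt{Y}$)
$r{\left(I \right)} = I^{2} + 2 I + \sqrt{2} \sqrt{I}$ ($r{\left(I \right)} = \left(I^{2} + 2 I\right) + \sqrt{2} \sqrt{I} = I^{2} + 2 I + \sqrt{2} \sqrt{I}$)
$\left(M \left(-34\right) + r{\left(J{\left(0 - 6 \right)} \right)}\right)^{2} = \left(\left(-2\right) \left(-34\right) + \left(\left(-2\right)^{2} + 2 \left(-2\right) + \sqrt{2} \sqrt{-2}\right)\right)^{2} = \left(68 + \left(4 - 4 + \sqrt{2} i \sqrt{2}\right)\right)^{2} = \left(68 + \left(4 - 4 + 2 i\right)\right)^{2} = \left(68 + 2 i\right)^{2}$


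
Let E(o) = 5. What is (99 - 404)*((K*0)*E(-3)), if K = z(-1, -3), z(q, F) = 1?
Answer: 0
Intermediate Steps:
K = 1
(99 - 404)*((K*0)*E(-3)) = (99 - 404)*((1*0)*5) = -0*5 = -305*0 = 0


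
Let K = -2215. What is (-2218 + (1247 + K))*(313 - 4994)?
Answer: 14913666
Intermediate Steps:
(-2218 + (1247 + K))*(313 - 4994) = (-2218 + (1247 - 2215))*(313 - 4994) = (-2218 - 968)*(-4681) = -3186*(-4681) = 14913666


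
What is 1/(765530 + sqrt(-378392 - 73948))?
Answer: 76553/58603663324 - 3*I*sqrt(12565)/293018316620 ≈ 1.3063e-6 - 1.1476e-9*I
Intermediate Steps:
1/(765530 + sqrt(-378392 - 73948)) = 1/(765530 + sqrt(-452340)) = 1/(765530 + 6*I*sqrt(12565))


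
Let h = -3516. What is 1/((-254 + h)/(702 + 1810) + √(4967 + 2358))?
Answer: 473512/2310379595 + 1577536*√293/2310379595 ≈ 0.011893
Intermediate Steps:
1/((-254 + h)/(702 + 1810) + √(4967 + 2358)) = 1/((-254 - 3516)/(702 + 1810) + √(4967 + 2358)) = 1/(-3770/2512 + √7325) = 1/(-3770*1/2512 + 5*√293) = 1/(-1885/1256 + 5*√293)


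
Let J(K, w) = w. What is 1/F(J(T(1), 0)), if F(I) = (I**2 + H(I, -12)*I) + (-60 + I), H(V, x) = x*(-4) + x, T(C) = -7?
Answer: -1/60 ≈ -0.016667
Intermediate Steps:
H(V, x) = -3*x (H(V, x) = -4*x + x = -3*x)
F(I) = -60 + I**2 + 37*I (F(I) = (I**2 + (-3*(-12))*I) + (-60 + I) = (I**2 + 36*I) + (-60 + I) = -60 + I**2 + 37*I)
1/F(J(T(1), 0)) = 1/(-60 + 0**2 + 37*0) = 1/(-60 + 0 + 0) = 1/(-60) = -1/60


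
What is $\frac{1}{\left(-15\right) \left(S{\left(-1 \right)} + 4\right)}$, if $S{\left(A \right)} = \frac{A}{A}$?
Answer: $- \frac{1}{75} \approx -0.013333$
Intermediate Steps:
$S{\left(A \right)} = 1$
$\frac{1}{\left(-15\right) \left(S{\left(-1 \right)} + 4\right)} = \frac{1}{\left(-15\right) \left(1 + 4\right)} = \frac{1}{\left(-15\right) 5} = \frac{1}{-75} = - \frac{1}{75}$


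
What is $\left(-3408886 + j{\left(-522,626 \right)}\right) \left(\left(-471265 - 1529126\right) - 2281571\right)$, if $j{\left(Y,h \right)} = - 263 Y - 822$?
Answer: $14012386651964$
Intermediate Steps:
$j{\left(Y,h \right)} = -822 - 263 Y$
$\left(-3408886 + j{\left(-522,626 \right)}\right) \left(\left(-471265 - 1529126\right) - 2281571\right) = \left(-3408886 - -136464\right) \left(\left(-471265 - 1529126\right) - 2281571\right) = \left(-3408886 + \left(-822 + 137286\right)\right) \left(\left(-471265 - 1529126\right) - 2281571\right) = \left(-3408886 + 136464\right) \left(-2000391 - 2281571\right) = \left(-3272422\right) \left(-4281962\right) = 14012386651964$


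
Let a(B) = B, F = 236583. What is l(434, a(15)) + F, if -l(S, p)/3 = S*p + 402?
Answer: 215847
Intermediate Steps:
l(S, p) = -1206 - 3*S*p (l(S, p) = -3*(S*p + 402) = -3*(402 + S*p) = -1206 - 3*S*p)
l(434, a(15)) + F = (-1206 - 3*434*15) + 236583 = (-1206 - 19530) + 236583 = -20736 + 236583 = 215847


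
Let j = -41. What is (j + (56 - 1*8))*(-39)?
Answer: -273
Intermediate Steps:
(j + (56 - 1*8))*(-39) = (-41 + (56 - 1*8))*(-39) = (-41 + (56 - 8))*(-39) = (-41 + 48)*(-39) = 7*(-39) = -273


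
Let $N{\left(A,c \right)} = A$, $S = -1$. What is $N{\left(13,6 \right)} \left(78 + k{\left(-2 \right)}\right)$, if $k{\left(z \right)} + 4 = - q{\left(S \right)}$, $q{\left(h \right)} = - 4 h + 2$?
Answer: $884$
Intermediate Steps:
$q{\left(h \right)} = 2 - 4 h$
$k{\left(z \right)} = -10$ ($k{\left(z \right)} = -4 - \left(2 - -4\right) = -4 - \left(2 + 4\right) = -4 - 6 = -10$)
$N{\left(13,6 \right)} \left(78 + k{\left(-2 \right)}\right) = 13 \left(78 - 10\right) = 13 \cdot 68 = 884$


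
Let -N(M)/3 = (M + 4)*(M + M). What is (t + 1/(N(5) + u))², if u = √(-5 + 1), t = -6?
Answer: (218847 + I)²/1328748304 ≈ 36.044 + 0.0003294*I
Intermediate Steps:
u = 2*I (u = √(-4) = 2*I ≈ 2.0*I)
N(M) = -6*M*(4 + M) (N(M) = -3*(M + 4)*(M + M) = -3*(4 + M)*2*M = -6*M*(4 + M))
(t + 1/(N(5) + u))² = (-6 + 1/(-6*5*(4 + 5) + 2*I))² = (-6 + 1/(-6*5*9 + 2*I))² = (-6 + 1/(-270 + 2*I))² = (-6 + (-270 - 2*I)/72904)²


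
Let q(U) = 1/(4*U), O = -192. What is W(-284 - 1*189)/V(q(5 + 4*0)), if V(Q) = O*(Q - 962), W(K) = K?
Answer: -215/83952 ≈ -0.0025610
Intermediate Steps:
q(U) = 1/(4*U)
V(Q) = 184704 - 192*Q (V(Q) = -192*(Q - 962) = -192*(-962 + Q) = 184704 - 192*Q)
W(-284 - 1*189)/V(q(5 + 4*0)) = (-284 - 1*189)/(184704 - 48/(5 + 4*0)) = (-284 - 189)/(184704 - 48/(5 + 0)) = -473/(184704 - 48/5) = -473/923472/5 = -473*5/923472 = -215/83952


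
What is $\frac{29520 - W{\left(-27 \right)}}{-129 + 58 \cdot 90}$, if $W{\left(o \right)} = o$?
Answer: $\frac{9849}{1697} \approx 5.8038$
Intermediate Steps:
$\frac{29520 - W{\left(-27 \right)}}{-129 + 58 \cdot 90} = \frac{29520 - -27}{-129 + 58 \cdot 90} = \frac{29520 + 27}{-129 + 5220} = \frac{29547}{5091} = 29547 \cdot \frac{1}{5091} = \frac{9849}{1697}$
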